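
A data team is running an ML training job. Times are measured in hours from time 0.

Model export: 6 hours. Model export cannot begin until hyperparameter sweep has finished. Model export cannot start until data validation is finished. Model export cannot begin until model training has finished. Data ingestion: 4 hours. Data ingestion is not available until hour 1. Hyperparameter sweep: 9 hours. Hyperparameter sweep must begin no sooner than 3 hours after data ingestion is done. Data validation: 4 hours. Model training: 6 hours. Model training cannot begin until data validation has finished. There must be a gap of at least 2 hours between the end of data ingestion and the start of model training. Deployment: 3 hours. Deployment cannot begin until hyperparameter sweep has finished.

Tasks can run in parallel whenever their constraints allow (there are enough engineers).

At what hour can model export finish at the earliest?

23

Data validation has no prerequisites, so it starts at hour 0 and finishes at hour 4.
After its own release at hour 1, data ingestion can start at hour 1 and finishes at hour 5.
Model training needs all of data validation (finishes hour 4); data ingestion (finishes hour 5, plus 2-hour gap → hour 7). That puts its earliest start at hour 7; it finishes at 7 + 6 = hour 13.
Hyperparameter sweep cannot begin until data ingestion (finishes hour 5, plus 3-hour gap → hour 8). It runs from hour 8 to 8 + 9 = hour 17.
Model export needs all of hyperparameter sweep (finishes hour 17); data validation (finishes hour 4); model training (finishes hour 13). That puts its earliest start at hour 17; it finishes at 17 + 6 = hour 23.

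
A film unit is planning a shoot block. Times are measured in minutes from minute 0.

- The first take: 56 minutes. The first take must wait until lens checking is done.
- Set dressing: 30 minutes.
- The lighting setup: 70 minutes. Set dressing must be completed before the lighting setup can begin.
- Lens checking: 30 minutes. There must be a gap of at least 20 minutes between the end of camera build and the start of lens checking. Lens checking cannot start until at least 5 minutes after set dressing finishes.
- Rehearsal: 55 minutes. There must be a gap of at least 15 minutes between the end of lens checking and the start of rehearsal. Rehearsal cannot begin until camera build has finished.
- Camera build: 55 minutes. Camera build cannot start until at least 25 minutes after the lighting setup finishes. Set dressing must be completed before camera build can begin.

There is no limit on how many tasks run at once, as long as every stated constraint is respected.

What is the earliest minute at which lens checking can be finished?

230

Set dressing can start immediately at minute 0; it finishes at minute 30.
The lighting setup waits on set dressing (finishes minute 30), so it starts at minute 30 and finishes at 30 + 70 = minute 100.
For camera build: the lighting setup (finishes minute 100, plus 25-minute gap → minute 125); set dressing (finishes minute 30). Taking the maximum gives a start of minute 125, and it finishes at 125 + 55 = minute 180.
Lens checking cannot start until camera build (finishes minute 180, plus 20-minute gap → minute 200); set dressing (finishes minute 30, plus 5-minute gap → minute 35). The controlling bound is minute 200, so lens checking finishes at 200 + 30 = minute 230.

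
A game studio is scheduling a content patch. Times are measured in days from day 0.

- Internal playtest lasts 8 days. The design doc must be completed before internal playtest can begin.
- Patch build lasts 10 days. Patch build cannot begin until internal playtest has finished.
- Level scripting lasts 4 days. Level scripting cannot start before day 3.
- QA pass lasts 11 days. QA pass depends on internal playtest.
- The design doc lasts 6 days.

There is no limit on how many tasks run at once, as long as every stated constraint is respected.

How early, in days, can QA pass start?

14

The design doc can start immediately at day 0; it finishes at day 6.
After the design doc (finishes day 6), internal playtest can start at day 6 and finishes at day 14.
QA pass waits on internal playtest (finishes day 14), so the earliest it can start is day 14.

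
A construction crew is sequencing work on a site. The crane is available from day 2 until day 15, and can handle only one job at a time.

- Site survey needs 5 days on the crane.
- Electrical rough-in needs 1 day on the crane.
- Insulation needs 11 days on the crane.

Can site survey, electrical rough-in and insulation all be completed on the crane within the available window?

No

The crane window is 15 − 2 = 13 days.
Running back to back, the jobs need 5 + 1 + 11 = 17 days on the crane.
Since 17 > 13, they cannot all fit.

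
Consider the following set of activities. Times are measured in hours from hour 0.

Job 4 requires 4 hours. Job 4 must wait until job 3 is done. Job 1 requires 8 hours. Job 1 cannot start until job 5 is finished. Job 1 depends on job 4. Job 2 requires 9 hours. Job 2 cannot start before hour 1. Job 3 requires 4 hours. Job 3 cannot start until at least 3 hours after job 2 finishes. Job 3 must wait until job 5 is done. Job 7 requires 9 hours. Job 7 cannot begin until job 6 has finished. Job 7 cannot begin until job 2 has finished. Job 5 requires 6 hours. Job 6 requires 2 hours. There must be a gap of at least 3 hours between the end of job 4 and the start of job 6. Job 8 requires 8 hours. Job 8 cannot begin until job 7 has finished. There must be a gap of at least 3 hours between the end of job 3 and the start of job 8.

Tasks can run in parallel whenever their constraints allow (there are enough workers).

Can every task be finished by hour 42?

No

Job 5 can start immediately at hour 0; it finishes at hour 6.
Job 2 waits on its own release at hour 1, so it starts at hour 1 and finishes at 1 + 9 = hour 10.
Job 3 needs all of job 2 (finishes hour 10, plus 3-hour gap → hour 13); job 5 (finishes hour 6). That puts its earliest start at hour 13; it finishes at 13 + 4 = hour 17.
After job 3 (finishes hour 17), job 4 can start at hour 17 and finishes at hour 21.
After job 4 (finishes hour 21, plus 3-hour gap → hour 24), job 6 can start at hour 24 and finishes at hour 26.
For job 7: job 6 (finishes hour 26); job 2 (finishes hour 10). Taking the maximum gives a start of hour 26, and it finishes at 26 + 9 = hour 35.
Job 8 needs all of job 7 (finishes hour 35); job 3 (finishes hour 17, plus 3-hour gap → hour 20). That puts its earliest start at hour 35; it finishes at 35 + 8 = hour 43.
Job 1 cannot start until job 5 (finishes hour 6); job 4 (finishes hour 21). The controlling bound is hour 21, so job 1 finishes at 21 + 8 = hour 29.
The earliest everything can be done is hour 43, which is after the deadline of 42, so it is not possible.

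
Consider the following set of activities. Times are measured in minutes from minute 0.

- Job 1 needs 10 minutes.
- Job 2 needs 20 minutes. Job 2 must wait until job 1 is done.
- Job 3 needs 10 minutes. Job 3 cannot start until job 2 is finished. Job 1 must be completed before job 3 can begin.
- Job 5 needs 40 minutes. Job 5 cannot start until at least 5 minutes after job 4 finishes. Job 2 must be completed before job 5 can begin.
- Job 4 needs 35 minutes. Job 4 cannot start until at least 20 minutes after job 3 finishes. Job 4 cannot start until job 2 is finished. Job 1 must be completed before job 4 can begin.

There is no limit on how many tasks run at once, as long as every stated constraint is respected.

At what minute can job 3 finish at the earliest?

40

Nothing blocks job 1, so it runs from minute 0 to minute 10.
Job 2 cannot begin until job 1 (finishes minute 10). It runs from minute 10 to 10 + 20 = minute 30.
For job 3: job 2 (finishes minute 30); job 1 (finishes minute 10). Taking the maximum gives a start of minute 30, and it finishes at 30 + 10 = minute 40.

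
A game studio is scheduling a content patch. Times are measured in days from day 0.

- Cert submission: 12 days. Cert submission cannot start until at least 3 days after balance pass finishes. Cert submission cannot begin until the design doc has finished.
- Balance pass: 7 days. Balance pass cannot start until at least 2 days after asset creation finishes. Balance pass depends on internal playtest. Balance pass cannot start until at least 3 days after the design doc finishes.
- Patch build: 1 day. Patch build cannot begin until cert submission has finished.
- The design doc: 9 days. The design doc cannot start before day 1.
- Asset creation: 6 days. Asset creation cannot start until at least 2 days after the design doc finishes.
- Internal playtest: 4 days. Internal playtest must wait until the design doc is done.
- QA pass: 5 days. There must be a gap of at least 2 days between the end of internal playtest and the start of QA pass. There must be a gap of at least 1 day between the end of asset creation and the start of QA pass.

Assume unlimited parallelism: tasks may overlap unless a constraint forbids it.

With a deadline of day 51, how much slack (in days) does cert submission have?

8

After its own release at day 1, the design doc can start at day 1 and finishes at day 10.
Internal playtest cannot begin until the design doc (finishes day 10). It runs from day 10 to 10 + 4 = day 14.
After the design doc (finishes day 10, plus 2-day gap → day 12), asset creation can start at day 12 and finishes at day 18.
Balance pass has to wait for asset creation (finishes day 18, plus 2-day gap → day 20); internal playtest (finishes day 14); the design doc (finishes day 10, plus 3-day gap → day 13). The latest of these is day 20, so balance pass runs day 20 to 20 + 7 = day 27.
Cert submission has to wait for balance pass (finishes day 27, plus 3-day gap → day 30); the design doc (finishes day 10). The latest of these is day 30, so cert submission runs day 30 to 30 + 12 = day 42.

Working backward from the deadline:
To finish by day 51, patch build (duration 1) must start no later than day 50.
Cert submission must finish before patch build (must start by day 50). With a 12-day duration, cert submission must start by 50 − 12 = day 38.
So cert submission can start as early as day 30 and as late as day 38, giving 38 − 30 = 8 days of slack.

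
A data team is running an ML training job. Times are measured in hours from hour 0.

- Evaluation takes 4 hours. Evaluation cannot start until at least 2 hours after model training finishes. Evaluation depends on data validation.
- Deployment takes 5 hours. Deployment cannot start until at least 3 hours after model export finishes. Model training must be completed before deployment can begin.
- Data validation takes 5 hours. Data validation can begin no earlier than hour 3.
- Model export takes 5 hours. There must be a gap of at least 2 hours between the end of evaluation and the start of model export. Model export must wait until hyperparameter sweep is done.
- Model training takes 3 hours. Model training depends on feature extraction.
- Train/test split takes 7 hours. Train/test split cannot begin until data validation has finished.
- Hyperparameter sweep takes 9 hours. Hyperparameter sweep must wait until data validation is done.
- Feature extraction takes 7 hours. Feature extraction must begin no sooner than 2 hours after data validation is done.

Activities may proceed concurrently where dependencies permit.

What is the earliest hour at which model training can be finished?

After its own release at hour 3, data validation can start at hour 3 and finishes at hour 8.
Feature extraction waits on data validation (finishes hour 8, plus 2-hour gap → hour 10), so it starts at hour 10 and finishes at 10 + 7 = hour 17.
After feature extraction (finishes hour 17), model training can start at hour 17 and finishes at hour 20.

20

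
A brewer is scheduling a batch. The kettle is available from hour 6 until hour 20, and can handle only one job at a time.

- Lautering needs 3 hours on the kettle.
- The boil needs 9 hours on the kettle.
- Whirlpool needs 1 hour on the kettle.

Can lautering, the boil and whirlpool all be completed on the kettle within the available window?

Yes

The kettle window is 20 − 6 = 14 hours.
Running back to back, the jobs need 3 + 9 + 1 = 13 hours on the kettle.
Since 13 ≤ 14, they fit within the window.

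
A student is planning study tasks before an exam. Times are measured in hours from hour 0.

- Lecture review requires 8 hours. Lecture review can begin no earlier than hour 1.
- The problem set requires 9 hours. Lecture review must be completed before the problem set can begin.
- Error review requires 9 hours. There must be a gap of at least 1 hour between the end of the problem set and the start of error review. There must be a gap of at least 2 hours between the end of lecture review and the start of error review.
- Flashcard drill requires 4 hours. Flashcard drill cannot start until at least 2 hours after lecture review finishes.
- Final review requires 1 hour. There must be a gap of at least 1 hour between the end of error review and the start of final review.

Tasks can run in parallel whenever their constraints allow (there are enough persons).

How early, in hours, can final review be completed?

30

After its own release at hour 1, lecture review can start at hour 1 and finishes at hour 9.
After lecture review (finishes hour 9), the problem set can start at hour 9 and finishes at hour 18.
Error review has to wait for the problem set (finishes hour 18, plus 1-hour gap → hour 19); lecture review (finishes hour 9, plus 2-hour gap → hour 11). The latest of these is hour 19, so error review runs hour 19 to 19 + 9 = hour 28.
Final review cannot begin until error review (finishes hour 28, plus 1-hour gap → hour 29). It runs from hour 29 to 29 + 1 = hour 30.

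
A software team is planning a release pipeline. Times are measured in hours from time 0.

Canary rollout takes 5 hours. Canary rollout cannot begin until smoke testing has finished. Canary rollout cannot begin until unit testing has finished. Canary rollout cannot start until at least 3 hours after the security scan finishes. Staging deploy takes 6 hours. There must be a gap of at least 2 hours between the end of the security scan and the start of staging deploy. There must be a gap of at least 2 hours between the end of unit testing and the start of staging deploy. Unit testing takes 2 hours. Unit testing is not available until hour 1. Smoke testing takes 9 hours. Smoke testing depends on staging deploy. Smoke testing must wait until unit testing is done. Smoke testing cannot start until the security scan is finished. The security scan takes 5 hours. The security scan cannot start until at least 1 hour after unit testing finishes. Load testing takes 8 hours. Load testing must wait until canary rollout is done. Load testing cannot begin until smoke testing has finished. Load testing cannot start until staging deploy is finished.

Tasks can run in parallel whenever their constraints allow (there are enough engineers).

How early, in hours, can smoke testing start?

Unit testing waits on its own release at hour 1, so it starts at hour 1 and finishes at 1 + 2 = hour 3.
The security scan cannot begin until unit testing (finishes hour 3, plus 1-hour gap → hour 4). It runs from hour 4 to 4 + 5 = hour 9.
Staging deploy needs all of the security scan (finishes hour 9, plus 2-hour gap → hour 11); unit testing (finishes hour 3, plus 2-hour gap → hour 5). That puts its earliest start at hour 11; it finishes at 11 + 6 = hour 17.
Smoke testing waits on staging deploy (finishes hour 17); unit testing (finishes hour 3); the security scan (finishes hour 9). The latest of these is hour 17, which is the earliest smoke testing can start.

17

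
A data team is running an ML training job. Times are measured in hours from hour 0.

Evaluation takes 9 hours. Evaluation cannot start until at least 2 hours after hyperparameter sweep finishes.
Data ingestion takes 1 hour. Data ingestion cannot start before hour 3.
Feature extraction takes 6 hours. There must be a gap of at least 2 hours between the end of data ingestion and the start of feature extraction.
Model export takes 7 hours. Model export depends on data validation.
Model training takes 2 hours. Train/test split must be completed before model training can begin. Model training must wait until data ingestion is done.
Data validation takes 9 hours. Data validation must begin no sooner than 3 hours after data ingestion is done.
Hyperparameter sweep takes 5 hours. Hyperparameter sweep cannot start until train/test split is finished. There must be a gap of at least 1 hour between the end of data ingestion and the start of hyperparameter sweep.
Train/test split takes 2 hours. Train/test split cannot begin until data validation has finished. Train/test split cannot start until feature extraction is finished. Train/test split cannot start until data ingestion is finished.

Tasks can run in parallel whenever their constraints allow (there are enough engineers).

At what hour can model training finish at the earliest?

After its own release at hour 3, data ingestion can start at hour 3 and finishes at hour 4.
Feature extraction cannot begin until data ingestion (finishes hour 4, plus 2-hour gap → hour 6). It runs from hour 6 to 6 + 6 = hour 12.
Data validation waits on data ingestion (finishes hour 4, plus 3-hour gap → hour 7), so it starts at hour 7 and finishes at 7 + 9 = hour 16.
Train/test split has to wait for data validation (finishes hour 16); feature extraction (finishes hour 12); data ingestion (finishes hour 4). The latest of these is hour 16, so train/test split runs hour 16 to 16 + 2 = hour 18.
Model training has to wait for train/test split (finishes hour 18); data ingestion (finishes hour 4). The latest of these is hour 18, so model training runs hour 18 to 18 + 2 = hour 20.

20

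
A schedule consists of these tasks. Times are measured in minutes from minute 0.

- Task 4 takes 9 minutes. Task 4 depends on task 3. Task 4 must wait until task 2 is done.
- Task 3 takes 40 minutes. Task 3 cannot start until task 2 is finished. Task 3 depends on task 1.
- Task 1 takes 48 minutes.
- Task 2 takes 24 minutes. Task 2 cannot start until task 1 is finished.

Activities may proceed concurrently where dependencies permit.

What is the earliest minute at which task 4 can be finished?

Task 1 has no prerequisites, so it starts at minute 0 and finishes at minute 48.
Task 2 waits on task 1 (finishes minute 48), so it starts at minute 48 and finishes at 48 + 24 = minute 72.
Task 3 needs all of task 2 (finishes minute 72); task 1 (finishes minute 48). That puts its earliest start at minute 72; it finishes at 72 + 40 = minute 112.
Task 4 cannot start until task 3 (finishes minute 112); task 2 (finishes minute 72). The controlling bound is minute 112, so task 4 finishes at 112 + 9 = minute 121.

121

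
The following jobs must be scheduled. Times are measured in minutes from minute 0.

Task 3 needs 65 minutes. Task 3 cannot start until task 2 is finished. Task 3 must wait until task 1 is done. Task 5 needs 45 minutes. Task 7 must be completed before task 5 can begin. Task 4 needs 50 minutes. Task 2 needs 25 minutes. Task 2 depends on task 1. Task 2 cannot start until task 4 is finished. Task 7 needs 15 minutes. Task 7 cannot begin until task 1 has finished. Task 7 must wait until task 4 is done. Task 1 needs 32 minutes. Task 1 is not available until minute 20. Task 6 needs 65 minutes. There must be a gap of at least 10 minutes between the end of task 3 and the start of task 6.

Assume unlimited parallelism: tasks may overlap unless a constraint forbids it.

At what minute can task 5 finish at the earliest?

Nothing blocks task 4, so it runs from minute 0 to minute 50.
Task 1 cannot begin until its own release at minute 20. It runs from minute 20 to 20 + 32 = minute 52.
Task 7 needs all of task 1 (finishes minute 52); task 4 (finishes minute 50). That puts its earliest start at minute 52; it finishes at 52 + 15 = minute 67.
Task 5 cannot begin until task 7 (finishes minute 67). It runs from minute 67 to 67 + 45 = minute 112.

112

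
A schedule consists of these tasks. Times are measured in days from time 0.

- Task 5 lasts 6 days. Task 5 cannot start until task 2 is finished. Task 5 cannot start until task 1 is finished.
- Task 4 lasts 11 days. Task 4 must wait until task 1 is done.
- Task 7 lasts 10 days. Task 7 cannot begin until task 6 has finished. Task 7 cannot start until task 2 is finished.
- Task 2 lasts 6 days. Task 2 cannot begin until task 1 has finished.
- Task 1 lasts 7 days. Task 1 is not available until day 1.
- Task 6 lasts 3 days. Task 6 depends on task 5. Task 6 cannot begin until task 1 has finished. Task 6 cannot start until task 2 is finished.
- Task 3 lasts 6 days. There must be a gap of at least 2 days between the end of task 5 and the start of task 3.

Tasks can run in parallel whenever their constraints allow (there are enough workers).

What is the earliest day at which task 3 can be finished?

Task 1 cannot begin until its own release at day 1. It runs from day 1 to 1 + 7 = day 8.
After task 1 (finishes day 8), task 2 can start at day 8 and finishes at day 14.
Task 5 needs all of task 2 (finishes day 14); task 1 (finishes day 8). That puts its earliest start at day 14; it finishes at 14 + 6 = day 20.
Task 3 waits on task 5 (finishes day 20, plus 2-day gap → day 22), so it starts at day 22 and finishes at 22 + 6 = day 28.

28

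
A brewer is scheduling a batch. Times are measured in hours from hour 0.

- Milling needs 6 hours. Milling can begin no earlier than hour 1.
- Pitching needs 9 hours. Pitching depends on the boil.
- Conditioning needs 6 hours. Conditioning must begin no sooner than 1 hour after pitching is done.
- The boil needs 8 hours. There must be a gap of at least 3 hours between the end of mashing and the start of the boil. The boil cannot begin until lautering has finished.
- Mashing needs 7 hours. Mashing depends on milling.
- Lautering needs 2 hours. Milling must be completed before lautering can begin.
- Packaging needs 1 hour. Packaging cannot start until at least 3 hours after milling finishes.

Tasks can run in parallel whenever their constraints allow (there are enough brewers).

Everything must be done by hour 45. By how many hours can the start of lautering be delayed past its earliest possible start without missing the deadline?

After its own release at hour 1, milling can start at hour 1 and finishes at hour 7.
Lautering cannot begin until milling (finishes hour 7). It runs from hour 7 to 7 + 2 = hour 9.

Working backward from the deadline:
Nothing follows conditioning; the deadline of hour 45 is its only limit. It must start by 45 − 6 = hour 39.
Since conditioning (must start by hour 39, minus 1-hour gap → hour 38) depends on it, pitching must finish by hour 38. Backing off its 9-hour duration gives a latest start of hour 29.
The boil feeds into pitching (must start by hour 29); so the boil must finish by hour 29 and therefore start by hour 21.
Since the boil (must start by hour 21) depends on it, lautering must finish by hour 21. Backing off its 2-hour duration gives a latest start of hour 19.
So lautering can start as early as hour 7 and as late as hour 19, giving 19 − 7 = 12 hours of slack.

12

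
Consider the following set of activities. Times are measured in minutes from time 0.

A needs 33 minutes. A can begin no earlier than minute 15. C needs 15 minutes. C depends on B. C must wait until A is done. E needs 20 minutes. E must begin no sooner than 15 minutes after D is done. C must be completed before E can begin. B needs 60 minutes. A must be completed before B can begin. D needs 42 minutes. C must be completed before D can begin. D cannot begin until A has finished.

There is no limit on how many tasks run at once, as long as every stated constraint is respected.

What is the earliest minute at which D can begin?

A cannot begin until its own release at minute 15. It runs from minute 15 to 15 + 33 = minute 48.
B cannot begin until A (finishes minute 48). It runs from minute 48 to 48 + 60 = minute 108.
For C: B (finishes minute 108); A (finishes minute 48). Taking the maximum gives a start of minute 108, and it finishes at 108 + 15 = minute 123.
D waits on C (finishes minute 123); A (finishes minute 48). The latest of these is minute 123, which is the earliest D can start.

123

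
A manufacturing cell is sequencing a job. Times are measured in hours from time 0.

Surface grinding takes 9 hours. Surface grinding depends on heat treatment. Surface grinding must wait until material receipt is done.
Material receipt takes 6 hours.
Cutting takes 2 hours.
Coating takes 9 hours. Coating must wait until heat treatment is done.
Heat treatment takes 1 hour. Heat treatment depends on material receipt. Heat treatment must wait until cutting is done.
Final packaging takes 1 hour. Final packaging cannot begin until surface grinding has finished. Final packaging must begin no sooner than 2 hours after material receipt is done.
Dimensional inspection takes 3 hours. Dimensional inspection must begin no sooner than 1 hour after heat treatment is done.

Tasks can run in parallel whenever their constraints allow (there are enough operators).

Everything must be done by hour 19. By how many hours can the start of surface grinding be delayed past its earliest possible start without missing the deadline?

Cutting has no prerequisites, so it starts at hour 0 and finishes at hour 2.
Material receipt has no prerequisites, so it starts at hour 0 and finishes at hour 6.
Heat treatment needs all of material receipt (finishes hour 6); cutting (finishes hour 2). That puts its earliest start at hour 6; it finishes at 6 + 1 = hour 7.
Surface grinding needs all of heat treatment (finishes hour 7); material receipt (finishes hour 6). That puts its earliest start at hour 7; it finishes at 7 + 9 = hour 16.

Working backward from the deadline:
To finish by hour 19, final packaging (duration 1) must start no later than hour 18.
Surface grinding feeds into final packaging (must start by hour 18); so surface grinding must finish by hour 18 and therefore start by hour 9.
So surface grinding can start as early as hour 7 and as late as hour 9, giving 9 − 7 = 2 hours of slack.

2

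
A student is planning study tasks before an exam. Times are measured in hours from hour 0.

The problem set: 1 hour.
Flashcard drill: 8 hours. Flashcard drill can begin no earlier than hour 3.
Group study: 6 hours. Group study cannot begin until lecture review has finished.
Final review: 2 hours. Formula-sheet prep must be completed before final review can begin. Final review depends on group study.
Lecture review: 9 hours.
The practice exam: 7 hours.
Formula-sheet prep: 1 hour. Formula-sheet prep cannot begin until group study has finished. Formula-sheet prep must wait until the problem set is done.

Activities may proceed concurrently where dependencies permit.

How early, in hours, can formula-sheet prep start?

Nothing blocks the problem set, so it runs from hour 0 to hour 1.
Lecture review can start immediately at hour 0; it finishes at hour 9.
Group study cannot begin until lecture review (finishes hour 9). It runs from hour 9 to 9 + 6 = hour 15.
Formula-sheet prep waits on group study (finishes hour 15); the problem set (finishes hour 1). The latest of these is hour 15, which is the earliest formula-sheet prep can start.

15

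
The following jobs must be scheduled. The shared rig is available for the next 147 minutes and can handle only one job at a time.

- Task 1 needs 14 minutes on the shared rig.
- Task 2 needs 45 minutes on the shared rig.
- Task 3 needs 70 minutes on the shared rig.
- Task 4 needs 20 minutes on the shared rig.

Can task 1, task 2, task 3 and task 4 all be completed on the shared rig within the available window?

No

Running back to back, the jobs need 14 + 45 + 70 + 20 = 149 minutes on the shared rig.
Since 149 > 147, they cannot all fit.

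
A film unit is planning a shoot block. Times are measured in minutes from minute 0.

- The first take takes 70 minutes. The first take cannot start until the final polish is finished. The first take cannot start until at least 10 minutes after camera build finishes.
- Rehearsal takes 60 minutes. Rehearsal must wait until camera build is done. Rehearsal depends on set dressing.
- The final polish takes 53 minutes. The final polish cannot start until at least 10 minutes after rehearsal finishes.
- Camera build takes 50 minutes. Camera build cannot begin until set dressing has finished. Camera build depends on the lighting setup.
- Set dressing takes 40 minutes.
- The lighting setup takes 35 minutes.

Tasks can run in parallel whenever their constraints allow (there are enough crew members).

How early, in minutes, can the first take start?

213

The lighting setup can start immediately at minute 0; it finishes at minute 35.
Nothing blocks set dressing, so it runs from minute 0 to minute 40.
Camera build cannot start until set dressing (finishes minute 40); the lighting setup (finishes minute 35). The controlling bound is minute 40, so camera build finishes at 40 + 50 = minute 90.
Rehearsal has to wait for camera build (finishes minute 90); set dressing (finishes minute 40). The latest of these is minute 90, so rehearsal runs minute 90 to 90 + 60 = minute 150.
After rehearsal (finishes minute 150, plus 10-minute gap → minute 160), the final polish can start at minute 160 and finishes at minute 213.
The first take waits on the final polish (finishes minute 213); camera build (finishes minute 90, plus 10-minute gap → minute 100). The latest of these is minute 213, which is the earliest the first take can start.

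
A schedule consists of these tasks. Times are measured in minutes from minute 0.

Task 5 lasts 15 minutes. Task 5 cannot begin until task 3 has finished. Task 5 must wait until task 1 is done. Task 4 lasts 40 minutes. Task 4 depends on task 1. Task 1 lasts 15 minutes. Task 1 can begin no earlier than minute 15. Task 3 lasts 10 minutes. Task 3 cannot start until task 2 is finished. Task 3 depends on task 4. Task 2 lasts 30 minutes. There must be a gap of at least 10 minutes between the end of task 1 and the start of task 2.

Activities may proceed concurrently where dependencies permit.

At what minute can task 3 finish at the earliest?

Task 1 waits on its own release at minute 15, so it starts at minute 15 and finishes at 15 + 15 = minute 30.
Task 4 waits on task 1 (finishes minute 30), so it starts at minute 30 and finishes at 30 + 40 = minute 70.
After task 1 (finishes minute 30, plus 10-minute gap → minute 40), task 2 can start at minute 40 and finishes at minute 70.
For task 3: task 2 (finishes minute 70); task 4 (finishes minute 70). Taking the maximum gives a start of minute 70, and it finishes at 70 + 10 = minute 80.

80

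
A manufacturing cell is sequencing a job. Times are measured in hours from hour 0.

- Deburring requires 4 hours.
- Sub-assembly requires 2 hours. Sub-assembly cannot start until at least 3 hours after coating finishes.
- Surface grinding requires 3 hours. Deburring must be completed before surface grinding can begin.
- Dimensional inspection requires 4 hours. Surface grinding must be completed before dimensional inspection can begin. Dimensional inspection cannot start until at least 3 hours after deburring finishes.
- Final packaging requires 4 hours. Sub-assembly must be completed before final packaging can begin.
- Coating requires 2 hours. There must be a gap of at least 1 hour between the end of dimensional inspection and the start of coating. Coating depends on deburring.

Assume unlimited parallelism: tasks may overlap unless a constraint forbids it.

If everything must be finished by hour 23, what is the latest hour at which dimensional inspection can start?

7

Final packaging must finish by hour 23; it takes 4 hours, so it must start by 23 − 4 = hour 19.
Sub-assembly must finish before final packaging (must start by hour 19). With a 2-hour duration, sub-assembly must start by 19 − 2 = hour 17.
Coating has to be done before sub-assembly (must start by hour 17, minus 3-hour gap → hour 14). That means finishing by hour 14, i.e. starting by 14 − 2 = hour 12.
Dimensional inspection must finish before coating (must start by hour 12, minus 1-hour gap → hour 11). With a 4-hour duration, dimensional inspection must start by 11 − 4 = hour 7.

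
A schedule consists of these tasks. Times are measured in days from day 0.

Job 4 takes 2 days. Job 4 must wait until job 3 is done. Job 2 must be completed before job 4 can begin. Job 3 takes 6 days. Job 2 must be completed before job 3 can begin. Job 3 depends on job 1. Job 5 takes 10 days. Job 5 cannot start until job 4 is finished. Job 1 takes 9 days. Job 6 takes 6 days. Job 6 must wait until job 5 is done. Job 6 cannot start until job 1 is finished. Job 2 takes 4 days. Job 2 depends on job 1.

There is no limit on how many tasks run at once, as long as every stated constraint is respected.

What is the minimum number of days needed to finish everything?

Nothing blocks job 1, so it runs from day 0 to day 9.
Job 2 cannot begin until job 1 (finishes day 9). It runs from day 9 to 9 + 4 = day 13.
Job 3 cannot start until job 2 (finishes day 13); job 1 (finishes day 9). The controlling bound is day 13, so job 3 finishes at 13 + 6 = day 19.
Job 4 cannot start until job 3 (finishes day 19); job 2 (finishes day 13). The controlling bound is day 19, so job 4 finishes at 19 + 2 = day 21.
After job 4 (finishes day 21), job 5 can start at day 21 and finishes at day 31.
Job 6 needs all of job 5 (finishes day 31); job 1 (finishes day 9). That puts its earliest start at day 31; it finishes at 31 + 6 = day 37.
All tasks are finished once the last one completes. Finish times: Job 1 at 9, Job 2 at 13, Job 3 at 19, Job 4 at 21, Job 5 at 31, Job 6 at 37. The latest is day 37.

37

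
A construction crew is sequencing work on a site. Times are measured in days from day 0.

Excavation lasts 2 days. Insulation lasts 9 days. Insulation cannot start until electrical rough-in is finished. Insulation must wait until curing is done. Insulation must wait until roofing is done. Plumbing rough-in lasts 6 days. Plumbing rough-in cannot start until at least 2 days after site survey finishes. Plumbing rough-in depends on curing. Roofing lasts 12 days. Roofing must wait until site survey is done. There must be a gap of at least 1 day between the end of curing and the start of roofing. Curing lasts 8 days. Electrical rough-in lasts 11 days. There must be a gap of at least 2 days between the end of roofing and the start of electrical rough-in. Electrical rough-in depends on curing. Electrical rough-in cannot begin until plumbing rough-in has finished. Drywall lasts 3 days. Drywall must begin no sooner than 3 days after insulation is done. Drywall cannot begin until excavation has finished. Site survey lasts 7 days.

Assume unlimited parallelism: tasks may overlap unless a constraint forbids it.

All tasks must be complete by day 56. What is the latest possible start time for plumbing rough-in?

24

Nothing follows drywall; the deadline of day 56 is its only limit. It must start by 56 − 3 = day 53.
Insulation feeds into drywall (must start by day 53, minus 3-day gap → day 50); so insulation must finish by day 50 and therefore start by day 41.
Electrical rough-in feeds into insulation (must start by day 41); so electrical rough-in must finish by day 41 and therefore start by day 30.
Since electrical rough-in (must start by day 30) depends on it, plumbing rough-in must finish by day 30. Backing off its 6-day duration gives a latest start of day 24.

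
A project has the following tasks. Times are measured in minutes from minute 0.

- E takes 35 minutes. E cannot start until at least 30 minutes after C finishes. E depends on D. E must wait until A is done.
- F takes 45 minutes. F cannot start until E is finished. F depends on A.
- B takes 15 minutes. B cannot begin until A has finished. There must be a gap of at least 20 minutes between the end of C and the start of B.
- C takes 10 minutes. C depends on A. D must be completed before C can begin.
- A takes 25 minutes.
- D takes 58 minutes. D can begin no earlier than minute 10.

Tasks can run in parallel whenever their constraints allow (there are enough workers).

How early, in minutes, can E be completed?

D waits on its own release at minute 10, so it starts at minute 10 and finishes at 10 + 58 = minute 68.
Nothing blocks A, so it runs from minute 0 to minute 25.
C cannot start until A (finishes minute 25); D (finishes minute 68). The controlling bound is minute 68, so C finishes at 68 + 10 = minute 78.
For E: C (finishes minute 78, plus 30-minute gap → minute 108); D (finishes minute 68); A (finishes minute 25). Taking the maximum gives a start of minute 108, and it finishes at 108 + 35 = minute 143.

143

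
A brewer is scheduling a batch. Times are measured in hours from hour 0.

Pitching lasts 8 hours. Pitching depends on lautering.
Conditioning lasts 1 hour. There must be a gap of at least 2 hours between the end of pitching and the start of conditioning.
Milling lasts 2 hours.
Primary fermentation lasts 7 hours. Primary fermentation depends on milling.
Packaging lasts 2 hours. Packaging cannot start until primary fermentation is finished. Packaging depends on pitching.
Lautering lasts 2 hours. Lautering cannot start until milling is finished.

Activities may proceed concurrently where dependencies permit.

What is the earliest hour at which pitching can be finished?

Milling can start immediately at hour 0; it finishes at hour 2.
After milling (finishes hour 2), lautering can start at hour 2 and finishes at hour 4.
Pitching cannot begin until lautering (finishes hour 4). It runs from hour 4 to 4 + 8 = hour 12.

12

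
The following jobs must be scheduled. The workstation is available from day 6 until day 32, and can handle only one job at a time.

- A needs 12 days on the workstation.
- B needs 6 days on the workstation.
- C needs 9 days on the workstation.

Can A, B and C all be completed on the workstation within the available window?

No

The workstation window is 32 − 6 = 26 days.
Running back to back, the jobs need 12 + 6 + 9 = 27 days on the workstation.
Since 27 > 26, they cannot all fit.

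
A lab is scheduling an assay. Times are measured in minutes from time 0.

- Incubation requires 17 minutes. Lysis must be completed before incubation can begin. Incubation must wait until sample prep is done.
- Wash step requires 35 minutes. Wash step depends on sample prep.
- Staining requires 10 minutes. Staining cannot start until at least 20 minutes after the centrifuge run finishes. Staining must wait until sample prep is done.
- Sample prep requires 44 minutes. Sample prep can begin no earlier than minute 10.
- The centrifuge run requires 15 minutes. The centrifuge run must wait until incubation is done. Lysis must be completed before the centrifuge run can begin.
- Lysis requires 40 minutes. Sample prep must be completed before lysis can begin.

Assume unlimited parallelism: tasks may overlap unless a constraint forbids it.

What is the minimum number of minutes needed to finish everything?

156

Sample prep waits on its own release at minute 10, so it starts at minute 10 and finishes at 10 + 44 = minute 54.
Wash step waits on sample prep (finishes minute 54), so it starts at minute 54 and finishes at 54 + 35 = minute 89.
Lysis cannot begin until sample prep (finishes minute 54). It runs from minute 54 to 54 + 40 = minute 94.
For incubation: lysis (finishes minute 94); sample prep (finishes minute 54). Taking the maximum gives a start of minute 94, and it finishes at 94 + 17 = minute 111.
For the centrifuge run: incubation (finishes minute 111); lysis (finishes minute 94). Taking the maximum gives a start of minute 111, and it finishes at 111 + 15 = minute 126.
For staining: the centrifuge run (finishes minute 126, plus 20-minute gap → minute 146); sample prep (finishes minute 54). Taking the maximum gives a start of minute 146, and it finishes at 146 + 10 = minute 156.
All tasks are finished once the last one completes. Finish times: Sample prep at 54, Lysis at 94, Incubation at 111, The centrifuge run at 126, Wash step at 89, Staining at 156. The latest is minute 156.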